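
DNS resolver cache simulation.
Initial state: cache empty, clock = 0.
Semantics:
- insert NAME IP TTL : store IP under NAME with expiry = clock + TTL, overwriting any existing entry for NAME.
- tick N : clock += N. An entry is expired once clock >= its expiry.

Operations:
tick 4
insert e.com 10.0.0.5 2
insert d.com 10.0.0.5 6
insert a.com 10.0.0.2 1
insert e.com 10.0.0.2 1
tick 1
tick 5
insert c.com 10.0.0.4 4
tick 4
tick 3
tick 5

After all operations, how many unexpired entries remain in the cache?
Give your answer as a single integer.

Op 1: tick 4 -> clock=4.
Op 2: insert e.com -> 10.0.0.5 (expiry=4+2=6). clock=4
Op 3: insert d.com -> 10.0.0.5 (expiry=4+6=10). clock=4
Op 4: insert a.com -> 10.0.0.2 (expiry=4+1=5). clock=4
Op 5: insert e.com -> 10.0.0.2 (expiry=4+1=5). clock=4
Op 6: tick 1 -> clock=5. purged={a.com,e.com}
Op 7: tick 5 -> clock=10. purged={d.com}
Op 8: insert c.com -> 10.0.0.4 (expiry=10+4=14). clock=10
Op 9: tick 4 -> clock=14. purged={c.com}
Op 10: tick 3 -> clock=17.
Op 11: tick 5 -> clock=22.
Final cache (unexpired): {} -> size=0

Answer: 0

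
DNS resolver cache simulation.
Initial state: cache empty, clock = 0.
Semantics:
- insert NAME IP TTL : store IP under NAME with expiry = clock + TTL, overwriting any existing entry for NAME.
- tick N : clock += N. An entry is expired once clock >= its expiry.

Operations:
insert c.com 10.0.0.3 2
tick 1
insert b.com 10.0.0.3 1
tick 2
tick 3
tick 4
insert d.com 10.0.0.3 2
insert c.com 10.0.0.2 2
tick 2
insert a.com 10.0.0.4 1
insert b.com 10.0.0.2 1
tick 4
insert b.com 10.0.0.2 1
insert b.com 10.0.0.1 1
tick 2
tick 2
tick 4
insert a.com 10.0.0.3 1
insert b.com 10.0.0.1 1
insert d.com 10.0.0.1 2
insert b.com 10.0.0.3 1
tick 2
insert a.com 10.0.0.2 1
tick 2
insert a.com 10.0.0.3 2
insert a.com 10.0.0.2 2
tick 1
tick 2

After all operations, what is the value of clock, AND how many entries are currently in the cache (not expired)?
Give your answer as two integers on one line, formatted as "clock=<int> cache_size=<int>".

Answer: clock=31 cache_size=0

Derivation:
Op 1: insert c.com -> 10.0.0.3 (expiry=0+2=2). clock=0
Op 2: tick 1 -> clock=1.
Op 3: insert b.com -> 10.0.0.3 (expiry=1+1=2). clock=1
Op 4: tick 2 -> clock=3. purged={b.com,c.com}
Op 5: tick 3 -> clock=6.
Op 6: tick 4 -> clock=10.
Op 7: insert d.com -> 10.0.0.3 (expiry=10+2=12). clock=10
Op 8: insert c.com -> 10.0.0.2 (expiry=10+2=12). clock=10
Op 9: tick 2 -> clock=12. purged={c.com,d.com}
Op 10: insert a.com -> 10.0.0.4 (expiry=12+1=13). clock=12
Op 11: insert b.com -> 10.0.0.2 (expiry=12+1=13). clock=12
Op 12: tick 4 -> clock=16. purged={a.com,b.com}
Op 13: insert b.com -> 10.0.0.2 (expiry=16+1=17). clock=16
Op 14: insert b.com -> 10.0.0.1 (expiry=16+1=17). clock=16
Op 15: tick 2 -> clock=18. purged={b.com}
Op 16: tick 2 -> clock=20.
Op 17: tick 4 -> clock=24.
Op 18: insert a.com -> 10.0.0.3 (expiry=24+1=25). clock=24
Op 19: insert b.com -> 10.0.0.1 (expiry=24+1=25). clock=24
Op 20: insert d.com -> 10.0.0.1 (expiry=24+2=26). clock=24
Op 21: insert b.com -> 10.0.0.3 (expiry=24+1=25). clock=24
Op 22: tick 2 -> clock=26. purged={a.com,b.com,d.com}
Op 23: insert a.com -> 10.0.0.2 (expiry=26+1=27). clock=26
Op 24: tick 2 -> clock=28. purged={a.com}
Op 25: insert a.com -> 10.0.0.3 (expiry=28+2=30). clock=28
Op 26: insert a.com -> 10.0.0.2 (expiry=28+2=30). clock=28
Op 27: tick 1 -> clock=29.
Op 28: tick 2 -> clock=31. purged={a.com}
Final clock = 31
Final cache (unexpired): {} -> size=0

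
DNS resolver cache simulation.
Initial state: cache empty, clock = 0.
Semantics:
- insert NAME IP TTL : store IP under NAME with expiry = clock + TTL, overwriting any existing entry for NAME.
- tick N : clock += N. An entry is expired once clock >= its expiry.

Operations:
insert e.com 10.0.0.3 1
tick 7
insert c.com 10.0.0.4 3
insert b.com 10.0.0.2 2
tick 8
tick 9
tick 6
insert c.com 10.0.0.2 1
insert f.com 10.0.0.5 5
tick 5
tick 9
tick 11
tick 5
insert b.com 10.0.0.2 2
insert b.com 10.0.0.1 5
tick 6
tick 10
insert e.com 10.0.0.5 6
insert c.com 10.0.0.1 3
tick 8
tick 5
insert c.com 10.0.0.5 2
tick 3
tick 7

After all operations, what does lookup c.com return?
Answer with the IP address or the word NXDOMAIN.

Op 1: insert e.com -> 10.0.0.3 (expiry=0+1=1). clock=0
Op 2: tick 7 -> clock=7. purged={e.com}
Op 3: insert c.com -> 10.0.0.4 (expiry=7+3=10). clock=7
Op 4: insert b.com -> 10.0.0.2 (expiry=7+2=9). clock=7
Op 5: tick 8 -> clock=15. purged={b.com,c.com}
Op 6: tick 9 -> clock=24.
Op 7: tick 6 -> clock=30.
Op 8: insert c.com -> 10.0.0.2 (expiry=30+1=31). clock=30
Op 9: insert f.com -> 10.0.0.5 (expiry=30+5=35). clock=30
Op 10: tick 5 -> clock=35. purged={c.com,f.com}
Op 11: tick 9 -> clock=44.
Op 12: tick 11 -> clock=55.
Op 13: tick 5 -> clock=60.
Op 14: insert b.com -> 10.0.0.2 (expiry=60+2=62). clock=60
Op 15: insert b.com -> 10.0.0.1 (expiry=60+5=65). clock=60
Op 16: tick 6 -> clock=66. purged={b.com}
Op 17: tick 10 -> clock=76.
Op 18: insert e.com -> 10.0.0.5 (expiry=76+6=82). clock=76
Op 19: insert c.com -> 10.0.0.1 (expiry=76+3=79). clock=76
Op 20: tick 8 -> clock=84. purged={c.com,e.com}
Op 21: tick 5 -> clock=89.
Op 22: insert c.com -> 10.0.0.5 (expiry=89+2=91). clock=89
Op 23: tick 3 -> clock=92. purged={c.com}
Op 24: tick 7 -> clock=99.
lookup c.com: not in cache (expired or never inserted)

Answer: NXDOMAIN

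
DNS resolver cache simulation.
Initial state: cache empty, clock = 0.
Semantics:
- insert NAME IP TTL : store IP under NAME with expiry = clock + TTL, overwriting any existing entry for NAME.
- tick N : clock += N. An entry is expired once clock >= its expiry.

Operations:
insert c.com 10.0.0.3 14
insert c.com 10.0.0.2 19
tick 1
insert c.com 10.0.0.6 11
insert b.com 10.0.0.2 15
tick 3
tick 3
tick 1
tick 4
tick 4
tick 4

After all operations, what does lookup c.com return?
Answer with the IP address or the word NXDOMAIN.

Op 1: insert c.com -> 10.0.0.3 (expiry=0+14=14). clock=0
Op 2: insert c.com -> 10.0.0.2 (expiry=0+19=19). clock=0
Op 3: tick 1 -> clock=1.
Op 4: insert c.com -> 10.0.0.6 (expiry=1+11=12). clock=1
Op 5: insert b.com -> 10.0.0.2 (expiry=1+15=16). clock=1
Op 6: tick 3 -> clock=4.
Op 7: tick 3 -> clock=7.
Op 8: tick 1 -> clock=8.
Op 9: tick 4 -> clock=12. purged={c.com}
Op 10: tick 4 -> clock=16. purged={b.com}
Op 11: tick 4 -> clock=20.
lookup c.com: not in cache (expired or never inserted)

Answer: NXDOMAIN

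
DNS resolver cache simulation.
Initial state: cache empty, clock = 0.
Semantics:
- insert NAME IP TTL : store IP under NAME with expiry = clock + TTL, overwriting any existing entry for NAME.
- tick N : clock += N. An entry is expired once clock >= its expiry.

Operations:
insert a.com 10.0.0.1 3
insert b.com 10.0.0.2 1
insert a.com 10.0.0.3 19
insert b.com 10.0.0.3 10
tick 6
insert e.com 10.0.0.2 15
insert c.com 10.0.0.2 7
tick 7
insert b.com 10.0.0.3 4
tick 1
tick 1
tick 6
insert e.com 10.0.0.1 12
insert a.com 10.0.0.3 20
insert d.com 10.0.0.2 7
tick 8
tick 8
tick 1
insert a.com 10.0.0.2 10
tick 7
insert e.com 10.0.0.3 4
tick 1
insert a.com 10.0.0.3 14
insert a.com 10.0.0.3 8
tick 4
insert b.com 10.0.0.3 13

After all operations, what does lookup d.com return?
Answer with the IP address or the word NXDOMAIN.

Answer: NXDOMAIN

Derivation:
Op 1: insert a.com -> 10.0.0.1 (expiry=0+3=3). clock=0
Op 2: insert b.com -> 10.0.0.2 (expiry=0+1=1). clock=0
Op 3: insert a.com -> 10.0.0.3 (expiry=0+19=19). clock=0
Op 4: insert b.com -> 10.0.0.3 (expiry=0+10=10). clock=0
Op 5: tick 6 -> clock=6.
Op 6: insert e.com -> 10.0.0.2 (expiry=6+15=21). clock=6
Op 7: insert c.com -> 10.0.0.2 (expiry=6+7=13). clock=6
Op 8: tick 7 -> clock=13. purged={b.com,c.com}
Op 9: insert b.com -> 10.0.0.3 (expiry=13+4=17). clock=13
Op 10: tick 1 -> clock=14.
Op 11: tick 1 -> clock=15.
Op 12: tick 6 -> clock=21. purged={a.com,b.com,e.com}
Op 13: insert e.com -> 10.0.0.1 (expiry=21+12=33). clock=21
Op 14: insert a.com -> 10.0.0.3 (expiry=21+20=41). clock=21
Op 15: insert d.com -> 10.0.0.2 (expiry=21+7=28). clock=21
Op 16: tick 8 -> clock=29. purged={d.com}
Op 17: tick 8 -> clock=37. purged={e.com}
Op 18: tick 1 -> clock=38.
Op 19: insert a.com -> 10.0.0.2 (expiry=38+10=48). clock=38
Op 20: tick 7 -> clock=45.
Op 21: insert e.com -> 10.0.0.3 (expiry=45+4=49). clock=45
Op 22: tick 1 -> clock=46.
Op 23: insert a.com -> 10.0.0.3 (expiry=46+14=60). clock=46
Op 24: insert a.com -> 10.0.0.3 (expiry=46+8=54). clock=46
Op 25: tick 4 -> clock=50. purged={e.com}
Op 26: insert b.com -> 10.0.0.3 (expiry=50+13=63). clock=50
lookup d.com: not in cache (expired or never inserted)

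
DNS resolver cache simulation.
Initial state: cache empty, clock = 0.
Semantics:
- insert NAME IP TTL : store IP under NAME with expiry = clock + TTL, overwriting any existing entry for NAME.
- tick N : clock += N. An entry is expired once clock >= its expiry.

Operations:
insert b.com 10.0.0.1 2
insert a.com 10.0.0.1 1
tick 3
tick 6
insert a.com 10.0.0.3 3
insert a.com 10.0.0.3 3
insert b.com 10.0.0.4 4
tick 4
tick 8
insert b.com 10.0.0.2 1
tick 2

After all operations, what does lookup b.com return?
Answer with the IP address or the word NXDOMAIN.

Op 1: insert b.com -> 10.0.0.1 (expiry=0+2=2). clock=0
Op 2: insert a.com -> 10.0.0.1 (expiry=0+1=1). clock=0
Op 3: tick 3 -> clock=3. purged={a.com,b.com}
Op 4: tick 6 -> clock=9.
Op 5: insert a.com -> 10.0.0.3 (expiry=9+3=12). clock=9
Op 6: insert a.com -> 10.0.0.3 (expiry=9+3=12). clock=9
Op 7: insert b.com -> 10.0.0.4 (expiry=9+4=13). clock=9
Op 8: tick 4 -> clock=13. purged={a.com,b.com}
Op 9: tick 8 -> clock=21.
Op 10: insert b.com -> 10.0.0.2 (expiry=21+1=22). clock=21
Op 11: tick 2 -> clock=23. purged={b.com}
lookup b.com: not in cache (expired or never inserted)

Answer: NXDOMAIN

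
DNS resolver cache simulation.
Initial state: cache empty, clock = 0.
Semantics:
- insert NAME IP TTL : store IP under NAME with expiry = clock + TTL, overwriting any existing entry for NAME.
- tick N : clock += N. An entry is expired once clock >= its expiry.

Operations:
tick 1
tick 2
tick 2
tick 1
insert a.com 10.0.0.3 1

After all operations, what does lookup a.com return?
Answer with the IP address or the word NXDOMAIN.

Op 1: tick 1 -> clock=1.
Op 2: tick 2 -> clock=3.
Op 3: tick 2 -> clock=5.
Op 4: tick 1 -> clock=6.
Op 5: insert a.com -> 10.0.0.3 (expiry=6+1=7). clock=6
lookup a.com: present, ip=10.0.0.3 expiry=7 > clock=6

Answer: 10.0.0.3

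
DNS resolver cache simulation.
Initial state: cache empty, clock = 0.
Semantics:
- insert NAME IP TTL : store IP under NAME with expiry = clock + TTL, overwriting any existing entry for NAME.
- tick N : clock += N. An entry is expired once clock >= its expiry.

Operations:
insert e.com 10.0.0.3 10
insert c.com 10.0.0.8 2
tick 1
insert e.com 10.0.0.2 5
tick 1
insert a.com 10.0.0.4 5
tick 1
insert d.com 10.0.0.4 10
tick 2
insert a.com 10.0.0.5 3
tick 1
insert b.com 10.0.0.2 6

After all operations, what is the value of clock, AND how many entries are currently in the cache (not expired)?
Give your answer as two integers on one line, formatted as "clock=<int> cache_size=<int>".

Answer: clock=6 cache_size=3

Derivation:
Op 1: insert e.com -> 10.0.0.3 (expiry=0+10=10). clock=0
Op 2: insert c.com -> 10.0.0.8 (expiry=0+2=2). clock=0
Op 3: tick 1 -> clock=1.
Op 4: insert e.com -> 10.0.0.2 (expiry=1+5=6). clock=1
Op 5: tick 1 -> clock=2. purged={c.com}
Op 6: insert a.com -> 10.0.0.4 (expiry=2+5=7). clock=2
Op 7: tick 1 -> clock=3.
Op 8: insert d.com -> 10.0.0.4 (expiry=3+10=13). clock=3
Op 9: tick 2 -> clock=5.
Op 10: insert a.com -> 10.0.0.5 (expiry=5+3=8). clock=5
Op 11: tick 1 -> clock=6. purged={e.com}
Op 12: insert b.com -> 10.0.0.2 (expiry=6+6=12). clock=6
Final clock = 6
Final cache (unexpired): {a.com,b.com,d.com} -> size=3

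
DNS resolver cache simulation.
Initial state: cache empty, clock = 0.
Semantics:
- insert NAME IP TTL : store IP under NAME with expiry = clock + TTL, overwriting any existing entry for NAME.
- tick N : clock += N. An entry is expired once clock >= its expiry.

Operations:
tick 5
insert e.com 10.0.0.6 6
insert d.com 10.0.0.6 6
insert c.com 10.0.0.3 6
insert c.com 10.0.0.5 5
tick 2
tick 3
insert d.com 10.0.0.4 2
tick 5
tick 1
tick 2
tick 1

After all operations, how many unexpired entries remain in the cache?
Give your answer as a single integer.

Op 1: tick 5 -> clock=5.
Op 2: insert e.com -> 10.0.0.6 (expiry=5+6=11). clock=5
Op 3: insert d.com -> 10.0.0.6 (expiry=5+6=11). clock=5
Op 4: insert c.com -> 10.0.0.3 (expiry=5+6=11). clock=5
Op 5: insert c.com -> 10.0.0.5 (expiry=5+5=10). clock=5
Op 6: tick 2 -> clock=7.
Op 7: tick 3 -> clock=10. purged={c.com}
Op 8: insert d.com -> 10.0.0.4 (expiry=10+2=12). clock=10
Op 9: tick 5 -> clock=15. purged={d.com,e.com}
Op 10: tick 1 -> clock=16.
Op 11: tick 2 -> clock=18.
Op 12: tick 1 -> clock=19.
Final cache (unexpired): {} -> size=0

Answer: 0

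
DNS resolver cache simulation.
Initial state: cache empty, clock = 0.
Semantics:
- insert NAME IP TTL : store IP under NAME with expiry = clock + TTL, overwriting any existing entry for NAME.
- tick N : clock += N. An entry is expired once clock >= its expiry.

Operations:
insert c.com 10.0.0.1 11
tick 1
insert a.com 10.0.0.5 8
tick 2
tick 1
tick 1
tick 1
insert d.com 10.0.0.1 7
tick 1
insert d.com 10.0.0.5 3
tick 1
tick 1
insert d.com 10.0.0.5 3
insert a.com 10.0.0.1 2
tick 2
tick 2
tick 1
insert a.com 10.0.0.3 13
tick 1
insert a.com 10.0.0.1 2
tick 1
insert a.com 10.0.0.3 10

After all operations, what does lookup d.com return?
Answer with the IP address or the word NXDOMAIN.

Answer: NXDOMAIN

Derivation:
Op 1: insert c.com -> 10.0.0.1 (expiry=0+11=11). clock=0
Op 2: tick 1 -> clock=1.
Op 3: insert a.com -> 10.0.0.5 (expiry=1+8=9). clock=1
Op 4: tick 2 -> clock=3.
Op 5: tick 1 -> clock=4.
Op 6: tick 1 -> clock=5.
Op 7: tick 1 -> clock=6.
Op 8: insert d.com -> 10.0.0.1 (expiry=6+7=13). clock=6
Op 9: tick 1 -> clock=7.
Op 10: insert d.com -> 10.0.0.5 (expiry=7+3=10). clock=7
Op 11: tick 1 -> clock=8.
Op 12: tick 1 -> clock=9. purged={a.com}
Op 13: insert d.com -> 10.0.0.5 (expiry=9+3=12). clock=9
Op 14: insert a.com -> 10.0.0.1 (expiry=9+2=11). clock=9
Op 15: tick 2 -> clock=11. purged={a.com,c.com}
Op 16: tick 2 -> clock=13. purged={d.com}
Op 17: tick 1 -> clock=14.
Op 18: insert a.com -> 10.0.0.3 (expiry=14+13=27). clock=14
Op 19: tick 1 -> clock=15.
Op 20: insert a.com -> 10.0.0.1 (expiry=15+2=17). clock=15
Op 21: tick 1 -> clock=16.
Op 22: insert a.com -> 10.0.0.3 (expiry=16+10=26). clock=16
lookup d.com: not in cache (expired or never inserted)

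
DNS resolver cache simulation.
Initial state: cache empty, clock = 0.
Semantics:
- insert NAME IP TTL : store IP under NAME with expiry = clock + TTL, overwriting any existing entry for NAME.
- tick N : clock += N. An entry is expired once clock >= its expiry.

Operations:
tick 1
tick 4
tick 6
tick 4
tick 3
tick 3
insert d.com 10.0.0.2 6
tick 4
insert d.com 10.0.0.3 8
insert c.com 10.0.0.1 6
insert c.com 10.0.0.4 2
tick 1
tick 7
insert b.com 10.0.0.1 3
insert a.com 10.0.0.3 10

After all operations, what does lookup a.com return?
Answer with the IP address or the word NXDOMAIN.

Answer: 10.0.0.3

Derivation:
Op 1: tick 1 -> clock=1.
Op 2: tick 4 -> clock=5.
Op 3: tick 6 -> clock=11.
Op 4: tick 4 -> clock=15.
Op 5: tick 3 -> clock=18.
Op 6: tick 3 -> clock=21.
Op 7: insert d.com -> 10.0.0.2 (expiry=21+6=27). clock=21
Op 8: tick 4 -> clock=25.
Op 9: insert d.com -> 10.0.0.3 (expiry=25+8=33). clock=25
Op 10: insert c.com -> 10.0.0.1 (expiry=25+6=31). clock=25
Op 11: insert c.com -> 10.0.0.4 (expiry=25+2=27). clock=25
Op 12: tick 1 -> clock=26.
Op 13: tick 7 -> clock=33. purged={c.com,d.com}
Op 14: insert b.com -> 10.0.0.1 (expiry=33+3=36). clock=33
Op 15: insert a.com -> 10.0.0.3 (expiry=33+10=43). clock=33
lookup a.com: present, ip=10.0.0.3 expiry=43 > clock=33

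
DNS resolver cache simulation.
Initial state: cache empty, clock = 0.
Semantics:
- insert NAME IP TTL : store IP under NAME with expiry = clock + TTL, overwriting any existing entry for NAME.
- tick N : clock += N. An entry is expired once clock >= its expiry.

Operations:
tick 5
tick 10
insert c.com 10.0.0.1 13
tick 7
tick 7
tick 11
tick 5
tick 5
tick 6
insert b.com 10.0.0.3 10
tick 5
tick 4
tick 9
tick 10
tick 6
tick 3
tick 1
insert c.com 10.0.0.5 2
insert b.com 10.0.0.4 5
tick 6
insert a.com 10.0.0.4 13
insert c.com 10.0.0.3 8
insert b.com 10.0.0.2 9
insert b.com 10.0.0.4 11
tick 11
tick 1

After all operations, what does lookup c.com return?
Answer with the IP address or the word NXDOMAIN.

Op 1: tick 5 -> clock=5.
Op 2: tick 10 -> clock=15.
Op 3: insert c.com -> 10.0.0.1 (expiry=15+13=28). clock=15
Op 4: tick 7 -> clock=22.
Op 5: tick 7 -> clock=29. purged={c.com}
Op 6: tick 11 -> clock=40.
Op 7: tick 5 -> clock=45.
Op 8: tick 5 -> clock=50.
Op 9: tick 6 -> clock=56.
Op 10: insert b.com -> 10.0.0.3 (expiry=56+10=66). clock=56
Op 11: tick 5 -> clock=61.
Op 12: tick 4 -> clock=65.
Op 13: tick 9 -> clock=74. purged={b.com}
Op 14: tick 10 -> clock=84.
Op 15: tick 6 -> clock=90.
Op 16: tick 3 -> clock=93.
Op 17: tick 1 -> clock=94.
Op 18: insert c.com -> 10.0.0.5 (expiry=94+2=96). clock=94
Op 19: insert b.com -> 10.0.0.4 (expiry=94+5=99). clock=94
Op 20: tick 6 -> clock=100. purged={b.com,c.com}
Op 21: insert a.com -> 10.0.0.4 (expiry=100+13=113). clock=100
Op 22: insert c.com -> 10.0.0.3 (expiry=100+8=108). clock=100
Op 23: insert b.com -> 10.0.0.2 (expiry=100+9=109). clock=100
Op 24: insert b.com -> 10.0.0.4 (expiry=100+11=111). clock=100
Op 25: tick 11 -> clock=111. purged={b.com,c.com}
Op 26: tick 1 -> clock=112.
lookup c.com: not in cache (expired or never inserted)

Answer: NXDOMAIN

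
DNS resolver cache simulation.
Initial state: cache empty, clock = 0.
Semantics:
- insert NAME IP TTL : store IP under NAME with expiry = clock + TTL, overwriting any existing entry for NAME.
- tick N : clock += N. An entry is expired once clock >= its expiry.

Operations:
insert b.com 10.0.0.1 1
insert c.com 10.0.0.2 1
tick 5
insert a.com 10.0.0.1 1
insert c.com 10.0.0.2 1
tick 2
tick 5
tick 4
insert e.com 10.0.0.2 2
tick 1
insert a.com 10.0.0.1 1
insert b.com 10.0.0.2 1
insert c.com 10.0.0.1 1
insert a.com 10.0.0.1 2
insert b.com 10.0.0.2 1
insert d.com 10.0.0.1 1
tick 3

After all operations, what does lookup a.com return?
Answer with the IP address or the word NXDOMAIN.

Op 1: insert b.com -> 10.0.0.1 (expiry=0+1=1). clock=0
Op 2: insert c.com -> 10.0.0.2 (expiry=0+1=1). clock=0
Op 3: tick 5 -> clock=5. purged={b.com,c.com}
Op 4: insert a.com -> 10.0.0.1 (expiry=5+1=6). clock=5
Op 5: insert c.com -> 10.0.0.2 (expiry=5+1=6). clock=5
Op 6: tick 2 -> clock=7. purged={a.com,c.com}
Op 7: tick 5 -> clock=12.
Op 8: tick 4 -> clock=16.
Op 9: insert e.com -> 10.0.0.2 (expiry=16+2=18). clock=16
Op 10: tick 1 -> clock=17.
Op 11: insert a.com -> 10.0.0.1 (expiry=17+1=18). clock=17
Op 12: insert b.com -> 10.0.0.2 (expiry=17+1=18). clock=17
Op 13: insert c.com -> 10.0.0.1 (expiry=17+1=18). clock=17
Op 14: insert a.com -> 10.0.0.1 (expiry=17+2=19). clock=17
Op 15: insert b.com -> 10.0.0.2 (expiry=17+1=18). clock=17
Op 16: insert d.com -> 10.0.0.1 (expiry=17+1=18). clock=17
Op 17: tick 3 -> clock=20. purged={a.com,b.com,c.com,d.com,e.com}
lookup a.com: not in cache (expired or never inserted)

Answer: NXDOMAIN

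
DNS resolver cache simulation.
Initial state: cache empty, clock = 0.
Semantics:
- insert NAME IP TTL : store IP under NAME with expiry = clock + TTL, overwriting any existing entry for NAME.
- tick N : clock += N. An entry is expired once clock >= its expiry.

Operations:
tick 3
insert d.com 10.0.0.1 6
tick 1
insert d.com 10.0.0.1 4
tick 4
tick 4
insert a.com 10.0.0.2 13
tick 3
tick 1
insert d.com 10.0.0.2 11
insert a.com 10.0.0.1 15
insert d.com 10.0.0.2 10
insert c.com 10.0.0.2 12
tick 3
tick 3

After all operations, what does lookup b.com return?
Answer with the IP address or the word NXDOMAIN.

Op 1: tick 3 -> clock=3.
Op 2: insert d.com -> 10.0.0.1 (expiry=3+6=9). clock=3
Op 3: tick 1 -> clock=4.
Op 4: insert d.com -> 10.0.0.1 (expiry=4+4=8). clock=4
Op 5: tick 4 -> clock=8. purged={d.com}
Op 6: tick 4 -> clock=12.
Op 7: insert a.com -> 10.0.0.2 (expiry=12+13=25). clock=12
Op 8: tick 3 -> clock=15.
Op 9: tick 1 -> clock=16.
Op 10: insert d.com -> 10.0.0.2 (expiry=16+11=27). clock=16
Op 11: insert a.com -> 10.0.0.1 (expiry=16+15=31). clock=16
Op 12: insert d.com -> 10.0.0.2 (expiry=16+10=26). clock=16
Op 13: insert c.com -> 10.0.0.2 (expiry=16+12=28). clock=16
Op 14: tick 3 -> clock=19.
Op 15: tick 3 -> clock=22.
lookup b.com: not in cache (expired or never inserted)

Answer: NXDOMAIN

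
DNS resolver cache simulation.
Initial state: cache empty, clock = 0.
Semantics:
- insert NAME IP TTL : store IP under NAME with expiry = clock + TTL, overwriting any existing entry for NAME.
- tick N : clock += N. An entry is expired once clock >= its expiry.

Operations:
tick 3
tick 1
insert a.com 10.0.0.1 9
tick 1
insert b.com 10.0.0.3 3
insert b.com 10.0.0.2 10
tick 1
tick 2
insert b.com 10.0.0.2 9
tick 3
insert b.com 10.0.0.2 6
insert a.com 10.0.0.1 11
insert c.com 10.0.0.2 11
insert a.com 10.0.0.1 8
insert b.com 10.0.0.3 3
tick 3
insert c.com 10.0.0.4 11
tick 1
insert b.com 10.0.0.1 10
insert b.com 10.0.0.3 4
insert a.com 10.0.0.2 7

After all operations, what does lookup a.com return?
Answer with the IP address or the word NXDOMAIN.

Answer: 10.0.0.2

Derivation:
Op 1: tick 3 -> clock=3.
Op 2: tick 1 -> clock=4.
Op 3: insert a.com -> 10.0.0.1 (expiry=4+9=13). clock=4
Op 4: tick 1 -> clock=5.
Op 5: insert b.com -> 10.0.0.3 (expiry=5+3=8). clock=5
Op 6: insert b.com -> 10.0.0.2 (expiry=5+10=15). clock=5
Op 7: tick 1 -> clock=6.
Op 8: tick 2 -> clock=8.
Op 9: insert b.com -> 10.0.0.2 (expiry=8+9=17). clock=8
Op 10: tick 3 -> clock=11.
Op 11: insert b.com -> 10.0.0.2 (expiry=11+6=17). clock=11
Op 12: insert a.com -> 10.0.0.1 (expiry=11+11=22). clock=11
Op 13: insert c.com -> 10.0.0.2 (expiry=11+11=22). clock=11
Op 14: insert a.com -> 10.0.0.1 (expiry=11+8=19). clock=11
Op 15: insert b.com -> 10.0.0.3 (expiry=11+3=14). clock=11
Op 16: tick 3 -> clock=14. purged={b.com}
Op 17: insert c.com -> 10.0.0.4 (expiry=14+11=25). clock=14
Op 18: tick 1 -> clock=15.
Op 19: insert b.com -> 10.0.0.1 (expiry=15+10=25). clock=15
Op 20: insert b.com -> 10.0.0.3 (expiry=15+4=19). clock=15
Op 21: insert a.com -> 10.0.0.2 (expiry=15+7=22). clock=15
lookup a.com: present, ip=10.0.0.2 expiry=22 > clock=15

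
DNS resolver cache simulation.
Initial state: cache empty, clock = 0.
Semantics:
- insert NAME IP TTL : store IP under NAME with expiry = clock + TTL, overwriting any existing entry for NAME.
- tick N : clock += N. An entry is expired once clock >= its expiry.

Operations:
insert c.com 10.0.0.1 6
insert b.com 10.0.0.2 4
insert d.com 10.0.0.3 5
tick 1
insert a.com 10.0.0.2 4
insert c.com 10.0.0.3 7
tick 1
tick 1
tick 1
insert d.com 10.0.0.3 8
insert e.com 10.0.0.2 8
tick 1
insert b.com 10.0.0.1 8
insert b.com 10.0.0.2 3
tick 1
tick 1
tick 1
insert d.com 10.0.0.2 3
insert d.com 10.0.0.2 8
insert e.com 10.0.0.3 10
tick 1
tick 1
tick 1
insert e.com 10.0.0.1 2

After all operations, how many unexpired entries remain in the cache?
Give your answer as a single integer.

Answer: 2

Derivation:
Op 1: insert c.com -> 10.0.0.1 (expiry=0+6=6). clock=0
Op 2: insert b.com -> 10.0.0.2 (expiry=0+4=4). clock=0
Op 3: insert d.com -> 10.0.0.3 (expiry=0+5=5). clock=0
Op 4: tick 1 -> clock=1.
Op 5: insert a.com -> 10.0.0.2 (expiry=1+4=5). clock=1
Op 6: insert c.com -> 10.0.0.3 (expiry=1+7=8). clock=1
Op 7: tick 1 -> clock=2.
Op 8: tick 1 -> clock=3.
Op 9: tick 1 -> clock=4. purged={b.com}
Op 10: insert d.com -> 10.0.0.3 (expiry=4+8=12). clock=4
Op 11: insert e.com -> 10.0.0.2 (expiry=4+8=12). clock=4
Op 12: tick 1 -> clock=5. purged={a.com}
Op 13: insert b.com -> 10.0.0.1 (expiry=5+8=13). clock=5
Op 14: insert b.com -> 10.0.0.2 (expiry=5+3=8). clock=5
Op 15: tick 1 -> clock=6.
Op 16: tick 1 -> clock=7.
Op 17: tick 1 -> clock=8. purged={b.com,c.com}
Op 18: insert d.com -> 10.0.0.2 (expiry=8+3=11). clock=8
Op 19: insert d.com -> 10.0.0.2 (expiry=8+8=16). clock=8
Op 20: insert e.com -> 10.0.0.3 (expiry=8+10=18). clock=8
Op 21: tick 1 -> clock=9.
Op 22: tick 1 -> clock=10.
Op 23: tick 1 -> clock=11.
Op 24: insert e.com -> 10.0.0.1 (expiry=11+2=13). clock=11
Final cache (unexpired): {d.com,e.com} -> size=2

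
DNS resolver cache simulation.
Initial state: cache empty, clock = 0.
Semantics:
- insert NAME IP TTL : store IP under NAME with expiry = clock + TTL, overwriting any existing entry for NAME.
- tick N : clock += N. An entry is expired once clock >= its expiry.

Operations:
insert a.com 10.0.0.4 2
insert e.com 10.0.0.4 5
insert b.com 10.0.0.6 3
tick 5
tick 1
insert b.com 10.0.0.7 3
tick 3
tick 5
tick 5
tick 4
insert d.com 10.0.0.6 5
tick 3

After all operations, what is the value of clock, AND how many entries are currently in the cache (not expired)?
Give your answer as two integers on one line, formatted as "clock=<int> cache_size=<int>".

Op 1: insert a.com -> 10.0.0.4 (expiry=0+2=2). clock=0
Op 2: insert e.com -> 10.0.0.4 (expiry=0+5=5). clock=0
Op 3: insert b.com -> 10.0.0.6 (expiry=0+3=3). clock=0
Op 4: tick 5 -> clock=5. purged={a.com,b.com,e.com}
Op 5: tick 1 -> clock=6.
Op 6: insert b.com -> 10.0.0.7 (expiry=6+3=9). clock=6
Op 7: tick 3 -> clock=9. purged={b.com}
Op 8: tick 5 -> clock=14.
Op 9: tick 5 -> clock=19.
Op 10: tick 4 -> clock=23.
Op 11: insert d.com -> 10.0.0.6 (expiry=23+5=28). clock=23
Op 12: tick 3 -> clock=26.
Final clock = 26
Final cache (unexpired): {d.com} -> size=1

Answer: clock=26 cache_size=1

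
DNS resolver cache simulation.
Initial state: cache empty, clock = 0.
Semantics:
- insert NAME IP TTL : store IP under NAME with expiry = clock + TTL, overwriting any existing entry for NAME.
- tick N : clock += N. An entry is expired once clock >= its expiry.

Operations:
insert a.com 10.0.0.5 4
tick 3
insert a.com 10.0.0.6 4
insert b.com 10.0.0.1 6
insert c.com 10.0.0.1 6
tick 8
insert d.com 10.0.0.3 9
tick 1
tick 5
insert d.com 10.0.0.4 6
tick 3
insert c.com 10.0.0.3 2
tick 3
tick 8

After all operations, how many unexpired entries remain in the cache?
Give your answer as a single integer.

Answer: 0

Derivation:
Op 1: insert a.com -> 10.0.0.5 (expiry=0+4=4). clock=0
Op 2: tick 3 -> clock=3.
Op 3: insert a.com -> 10.0.0.6 (expiry=3+4=7). clock=3
Op 4: insert b.com -> 10.0.0.1 (expiry=3+6=9). clock=3
Op 5: insert c.com -> 10.0.0.1 (expiry=3+6=9). clock=3
Op 6: tick 8 -> clock=11. purged={a.com,b.com,c.com}
Op 7: insert d.com -> 10.0.0.3 (expiry=11+9=20). clock=11
Op 8: tick 1 -> clock=12.
Op 9: tick 5 -> clock=17.
Op 10: insert d.com -> 10.0.0.4 (expiry=17+6=23). clock=17
Op 11: tick 3 -> clock=20.
Op 12: insert c.com -> 10.0.0.3 (expiry=20+2=22). clock=20
Op 13: tick 3 -> clock=23. purged={c.com,d.com}
Op 14: tick 8 -> clock=31.
Final cache (unexpired): {} -> size=0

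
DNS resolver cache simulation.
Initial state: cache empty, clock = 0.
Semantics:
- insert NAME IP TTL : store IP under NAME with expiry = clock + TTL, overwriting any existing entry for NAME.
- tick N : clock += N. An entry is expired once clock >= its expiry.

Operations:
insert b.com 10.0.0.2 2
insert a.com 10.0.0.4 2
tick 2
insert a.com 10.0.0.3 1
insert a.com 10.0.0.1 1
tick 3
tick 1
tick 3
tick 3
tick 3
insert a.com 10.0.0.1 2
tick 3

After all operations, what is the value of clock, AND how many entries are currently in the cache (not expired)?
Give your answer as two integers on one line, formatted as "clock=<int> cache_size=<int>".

Op 1: insert b.com -> 10.0.0.2 (expiry=0+2=2). clock=0
Op 2: insert a.com -> 10.0.0.4 (expiry=0+2=2). clock=0
Op 3: tick 2 -> clock=2. purged={a.com,b.com}
Op 4: insert a.com -> 10.0.0.3 (expiry=2+1=3). clock=2
Op 5: insert a.com -> 10.0.0.1 (expiry=2+1=3). clock=2
Op 6: tick 3 -> clock=5. purged={a.com}
Op 7: tick 1 -> clock=6.
Op 8: tick 3 -> clock=9.
Op 9: tick 3 -> clock=12.
Op 10: tick 3 -> clock=15.
Op 11: insert a.com -> 10.0.0.1 (expiry=15+2=17). clock=15
Op 12: tick 3 -> clock=18. purged={a.com}
Final clock = 18
Final cache (unexpired): {} -> size=0

Answer: clock=18 cache_size=0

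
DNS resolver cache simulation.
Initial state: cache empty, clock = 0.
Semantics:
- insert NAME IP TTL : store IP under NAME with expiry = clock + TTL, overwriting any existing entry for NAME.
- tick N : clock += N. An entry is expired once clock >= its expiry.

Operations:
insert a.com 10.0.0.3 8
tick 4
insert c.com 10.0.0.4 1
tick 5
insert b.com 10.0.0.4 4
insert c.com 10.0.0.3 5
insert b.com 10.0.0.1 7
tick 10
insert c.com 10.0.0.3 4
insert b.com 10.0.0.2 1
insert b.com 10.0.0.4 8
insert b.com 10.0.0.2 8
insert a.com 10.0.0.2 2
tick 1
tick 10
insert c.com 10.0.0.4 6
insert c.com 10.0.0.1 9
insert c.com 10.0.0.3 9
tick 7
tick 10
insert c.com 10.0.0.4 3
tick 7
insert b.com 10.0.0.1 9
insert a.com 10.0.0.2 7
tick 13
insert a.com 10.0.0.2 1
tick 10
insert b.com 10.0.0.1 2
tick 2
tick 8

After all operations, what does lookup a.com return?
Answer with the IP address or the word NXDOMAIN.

Answer: NXDOMAIN

Derivation:
Op 1: insert a.com -> 10.0.0.3 (expiry=0+8=8). clock=0
Op 2: tick 4 -> clock=4.
Op 3: insert c.com -> 10.0.0.4 (expiry=4+1=5). clock=4
Op 4: tick 5 -> clock=9. purged={a.com,c.com}
Op 5: insert b.com -> 10.0.0.4 (expiry=9+4=13). clock=9
Op 6: insert c.com -> 10.0.0.3 (expiry=9+5=14). clock=9
Op 7: insert b.com -> 10.0.0.1 (expiry=9+7=16). clock=9
Op 8: tick 10 -> clock=19. purged={b.com,c.com}
Op 9: insert c.com -> 10.0.0.3 (expiry=19+4=23). clock=19
Op 10: insert b.com -> 10.0.0.2 (expiry=19+1=20). clock=19
Op 11: insert b.com -> 10.0.0.4 (expiry=19+8=27). clock=19
Op 12: insert b.com -> 10.0.0.2 (expiry=19+8=27). clock=19
Op 13: insert a.com -> 10.0.0.2 (expiry=19+2=21). clock=19
Op 14: tick 1 -> clock=20.
Op 15: tick 10 -> clock=30. purged={a.com,b.com,c.com}
Op 16: insert c.com -> 10.0.0.4 (expiry=30+6=36). clock=30
Op 17: insert c.com -> 10.0.0.1 (expiry=30+9=39). clock=30
Op 18: insert c.com -> 10.0.0.3 (expiry=30+9=39). clock=30
Op 19: tick 7 -> clock=37.
Op 20: tick 10 -> clock=47. purged={c.com}
Op 21: insert c.com -> 10.0.0.4 (expiry=47+3=50). clock=47
Op 22: tick 7 -> clock=54. purged={c.com}
Op 23: insert b.com -> 10.0.0.1 (expiry=54+9=63). clock=54
Op 24: insert a.com -> 10.0.0.2 (expiry=54+7=61). clock=54
Op 25: tick 13 -> clock=67. purged={a.com,b.com}
Op 26: insert a.com -> 10.0.0.2 (expiry=67+1=68). clock=67
Op 27: tick 10 -> clock=77. purged={a.com}
Op 28: insert b.com -> 10.0.0.1 (expiry=77+2=79). clock=77
Op 29: tick 2 -> clock=79. purged={b.com}
Op 30: tick 8 -> clock=87.
lookup a.com: not in cache (expired or never inserted)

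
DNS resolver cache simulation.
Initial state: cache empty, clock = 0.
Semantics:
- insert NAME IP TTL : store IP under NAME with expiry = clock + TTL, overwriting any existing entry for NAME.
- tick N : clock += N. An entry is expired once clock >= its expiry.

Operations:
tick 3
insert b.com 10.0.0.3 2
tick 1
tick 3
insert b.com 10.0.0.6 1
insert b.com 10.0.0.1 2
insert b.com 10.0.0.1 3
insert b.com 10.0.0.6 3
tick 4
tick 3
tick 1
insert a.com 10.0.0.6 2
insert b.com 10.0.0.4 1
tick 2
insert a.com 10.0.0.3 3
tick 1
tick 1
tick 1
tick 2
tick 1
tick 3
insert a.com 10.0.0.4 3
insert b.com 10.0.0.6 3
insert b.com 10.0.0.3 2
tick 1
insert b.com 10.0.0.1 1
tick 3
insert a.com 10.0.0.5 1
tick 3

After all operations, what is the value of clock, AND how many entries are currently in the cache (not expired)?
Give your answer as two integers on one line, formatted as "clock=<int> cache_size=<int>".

Answer: clock=33 cache_size=0

Derivation:
Op 1: tick 3 -> clock=3.
Op 2: insert b.com -> 10.0.0.3 (expiry=3+2=5). clock=3
Op 3: tick 1 -> clock=4.
Op 4: tick 3 -> clock=7. purged={b.com}
Op 5: insert b.com -> 10.0.0.6 (expiry=7+1=8). clock=7
Op 6: insert b.com -> 10.0.0.1 (expiry=7+2=9). clock=7
Op 7: insert b.com -> 10.0.0.1 (expiry=7+3=10). clock=7
Op 8: insert b.com -> 10.0.0.6 (expiry=7+3=10). clock=7
Op 9: tick 4 -> clock=11. purged={b.com}
Op 10: tick 3 -> clock=14.
Op 11: tick 1 -> clock=15.
Op 12: insert a.com -> 10.0.0.6 (expiry=15+2=17). clock=15
Op 13: insert b.com -> 10.0.0.4 (expiry=15+1=16). clock=15
Op 14: tick 2 -> clock=17. purged={a.com,b.com}
Op 15: insert a.com -> 10.0.0.3 (expiry=17+3=20). clock=17
Op 16: tick 1 -> clock=18.
Op 17: tick 1 -> clock=19.
Op 18: tick 1 -> clock=20. purged={a.com}
Op 19: tick 2 -> clock=22.
Op 20: tick 1 -> clock=23.
Op 21: tick 3 -> clock=26.
Op 22: insert a.com -> 10.0.0.4 (expiry=26+3=29). clock=26
Op 23: insert b.com -> 10.0.0.6 (expiry=26+3=29). clock=26
Op 24: insert b.com -> 10.0.0.3 (expiry=26+2=28). clock=26
Op 25: tick 1 -> clock=27.
Op 26: insert b.com -> 10.0.0.1 (expiry=27+1=28). clock=27
Op 27: tick 3 -> clock=30. purged={a.com,b.com}
Op 28: insert a.com -> 10.0.0.5 (expiry=30+1=31). clock=30
Op 29: tick 3 -> clock=33. purged={a.com}
Final clock = 33
Final cache (unexpired): {} -> size=0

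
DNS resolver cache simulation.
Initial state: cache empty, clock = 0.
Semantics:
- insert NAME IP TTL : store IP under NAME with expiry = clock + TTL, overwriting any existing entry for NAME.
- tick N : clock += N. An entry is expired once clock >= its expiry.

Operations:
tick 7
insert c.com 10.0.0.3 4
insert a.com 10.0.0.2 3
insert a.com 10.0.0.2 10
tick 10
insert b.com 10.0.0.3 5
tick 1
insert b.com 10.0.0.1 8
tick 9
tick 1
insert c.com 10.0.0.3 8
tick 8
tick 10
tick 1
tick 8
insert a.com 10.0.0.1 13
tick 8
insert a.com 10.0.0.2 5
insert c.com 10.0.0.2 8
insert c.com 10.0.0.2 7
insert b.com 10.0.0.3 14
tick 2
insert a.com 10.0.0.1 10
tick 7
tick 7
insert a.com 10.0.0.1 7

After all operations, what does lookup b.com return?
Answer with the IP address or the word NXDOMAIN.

Op 1: tick 7 -> clock=7.
Op 2: insert c.com -> 10.0.0.3 (expiry=7+4=11). clock=7
Op 3: insert a.com -> 10.0.0.2 (expiry=7+3=10). clock=7
Op 4: insert a.com -> 10.0.0.2 (expiry=7+10=17). clock=7
Op 5: tick 10 -> clock=17. purged={a.com,c.com}
Op 6: insert b.com -> 10.0.0.3 (expiry=17+5=22). clock=17
Op 7: tick 1 -> clock=18.
Op 8: insert b.com -> 10.0.0.1 (expiry=18+8=26). clock=18
Op 9: tick 9 -> clock=27. purged={b.com}
Op 10: tick 1 -> clock=28.
Op 11: insert c.com -> 10.0.0.3 (expiry=28+8=36). clock=28
Op 12: tick 8 -> clock=36. purged={c.com}
Op 13: tick 10 -> clock=46.
Op 14: tick 1 -> clock=47.
Op 15: tick 8 -> clock=55.
Op 16: insert a.com -> 10.0.0.1 (expiry=55+13=68). clock=55
Op 17: tick 8 -> clock=63.
Op 18: insert a.com -> 10.0.0.2 (expiry=63+5=68). clock=63
Op 19: insert c.com -> 10.0.0.2 (expiry=63+8=71). clock=63
Op 20: insert c.com -> 10.0.0.2 (expiry=63+7=70). clock=63
Op 21: insert b.com -> 10.0.0.3 (expiry=63+14=77). clock=63
Op 22: tick 2 -> clock=65.
Op 23: insert a.com -> 10.0.0.1 (expiry=65+10=75). clock=65
Op 24: tick 7 -> clock=72. purged={c.com}
Op 25: tick 7 -> clock=79. purged={a.com,b.com}
Op 26: insert a.com -> 10.0.0.1 (expiry=79+7=86). clock=79
lookup b.com: not in cache (expired or never inserted)

Answer: NXDOMAIN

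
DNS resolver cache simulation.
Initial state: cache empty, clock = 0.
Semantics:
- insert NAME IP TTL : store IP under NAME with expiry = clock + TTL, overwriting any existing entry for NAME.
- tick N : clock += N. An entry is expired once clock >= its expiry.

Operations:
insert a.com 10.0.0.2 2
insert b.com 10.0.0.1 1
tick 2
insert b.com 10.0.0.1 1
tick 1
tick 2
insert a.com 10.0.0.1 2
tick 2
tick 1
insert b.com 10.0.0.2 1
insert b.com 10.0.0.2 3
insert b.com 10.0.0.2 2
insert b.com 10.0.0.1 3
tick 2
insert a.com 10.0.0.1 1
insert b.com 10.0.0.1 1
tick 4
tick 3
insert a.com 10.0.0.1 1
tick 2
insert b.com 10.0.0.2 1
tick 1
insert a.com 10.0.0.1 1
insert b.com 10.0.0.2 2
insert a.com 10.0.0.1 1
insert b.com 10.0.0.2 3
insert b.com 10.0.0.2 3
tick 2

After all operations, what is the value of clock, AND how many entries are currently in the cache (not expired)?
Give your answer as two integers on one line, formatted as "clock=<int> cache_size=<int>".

Answer: clock=22 cache_size=1

Derivation:
Op 1: insert a.com -> 10.0.0.2 (expiry=0+2=2). clock=0
Op 2: insert b.com -> 10.0.0.1 (expiry=0+1=1). clock=0
Op 3: tick 2 -> clock=2. purged={a.com,b.com}
Op 4: insert b.com -> 10.0.0.1 (expiry=2+1=3). clock=2
Op 5: tick 1 -> clock=3. purged={b.com}
Op 6: tick 2 -> clock=5.
Op 7: insert a.com -> 10.0.0.1 (expiry=5+2=7). clock=5
Op 8: tick 2 -> clock=7. purged={a.com}
Op 9: tick 1 -> clock=8.
Op 10: insert b.com -> 10.0.0.2 (expiry=8+1=9). clock=8
Op 11: insert b.com -> 10.0.0.2 (expiry=8+3=11). clock=8
Op 12: insert b.com -> 10.0.0.2 (expiry=8+2=10). clock=8
Op 13: insert b.com -> 10.0.0.1 (expiry=8+3=11). clock=8
Op 14: tick 2 -> clock=10.
Op 15: insert a.com -> 10.0.0.1 (expiry=10+1=11). clock=10
Op 16: insert b.com -> 10.0.0.1 (expiry=10+1=11). clock=10
Op 17: tick 4 -> clock=14. purged={a.com,b.com}
Op 18: tick 3 -> clock=17.
Op 19: insert a.com -> 10.0.0.1 (expiry=17+1=18). clock=17
Op 20: tick 2 -> clock=19. purged={a.com}
Op 21: insert b.com -> 10.0.0.2 (expiry=19+1=20). clock=19
Op 22: tick 1 -> clock=20. purged={b.com}
Op 23: insert a.com -> 10.0.0.1 (expiry=20+1=21). clock=20
Op 24: insert b.com -> 10.0.0.2 (expiry=20+2=22). clock=20
Op 25: insert a.com -> 10.0.0.1 (expiry=20+1=21). clock=20
Op 26: insert b.com -> 10.0.0.2 (expiry=20+3=23). clock=20
Op 27: insert b.com -> 10.0.0.2 (expiry=20+3=23). clock=20
Op 28: tick 2 -> clock=22. purged={a.com}
Final clock = 22
Final cache (unexpired): {b.com} -> size=1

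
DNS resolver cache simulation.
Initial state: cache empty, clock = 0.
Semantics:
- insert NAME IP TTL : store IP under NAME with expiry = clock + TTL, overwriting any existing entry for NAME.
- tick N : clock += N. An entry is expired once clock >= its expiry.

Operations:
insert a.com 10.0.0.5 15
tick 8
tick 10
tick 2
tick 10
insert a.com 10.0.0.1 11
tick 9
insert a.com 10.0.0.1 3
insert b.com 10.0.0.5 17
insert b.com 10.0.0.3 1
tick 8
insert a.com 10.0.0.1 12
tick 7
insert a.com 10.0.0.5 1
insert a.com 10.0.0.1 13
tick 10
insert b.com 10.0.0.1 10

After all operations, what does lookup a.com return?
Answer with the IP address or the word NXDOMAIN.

Op 1: insert a.com -> 10.0.0.5 (expiry=0+15=15). clock=0
Op 2: tick 8 -> clock=8.
Op 3: tick 10 -> clock=18. purged={a.com}
Op 4: tick 2 -> clock=20.
Op 5: tick 10 -> clock=30.
Op 6: insert a.com -> 10.0.0.1 (expiry=30+11=41). clock=30
Op 7: tick 9 -> clock=39.
Op 8: insert a.com -> 10.0.0.1 (expiry=39+3=42). clock=39
Op 9: insert b.com -> 10.0.0.5 (expiry=39+17=56). clock=39
Op 10: insert b.com -> 10.0.0.3 (expiry=39+1=40). clock=39
Op 11: tick 8 -> clock=47. purged={a.com,b.com}
Op 12: insert a.com -> 10.0.0.1 (expiry=47+12=59). clock=47
Op 13: tick 7 -> clock=54.
Op 14: insert a.com -> 10.0.0.5 (expiry=54+1=55). clock=54
Op 15: insert a.com -> 10.0.0.1 (expiry=54+13=67). clock=54
Op 16: tick 10 -> clock=64.
Op 17: insert b.com -> 10.0.0.1 (expiry=64+10=74). clock=64
lookup a.com: present, ip=10.0.0.1 expiry=67 > clock=64

Answer: 10.0.0.1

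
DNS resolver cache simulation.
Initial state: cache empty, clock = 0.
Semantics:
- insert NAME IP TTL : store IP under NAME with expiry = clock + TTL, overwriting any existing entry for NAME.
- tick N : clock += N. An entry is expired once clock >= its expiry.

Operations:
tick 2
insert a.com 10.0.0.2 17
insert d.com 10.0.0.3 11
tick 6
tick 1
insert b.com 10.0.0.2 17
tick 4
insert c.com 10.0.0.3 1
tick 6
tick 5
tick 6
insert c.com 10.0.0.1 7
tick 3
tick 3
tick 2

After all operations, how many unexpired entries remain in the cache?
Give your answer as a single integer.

Answer: 0

Derivation:
Op 1: tick 2 -> clock=2.
Op 2: insert a.com -> 10.0.0.2 (expiry=2+17=19). clock=2
Op 3: insert d.com -> 10.0.0.3 (expiry=2+11=13). clock=2
Op 4: tick 6 -> clock=8.
Op 5: tick 1 -> clock=9.
Op 6: insert b.com -> 10.0.0.2 (expiry=9+17=26). clock=9
Op 7: tick 4 -> clock=13. purged={d.com}
Op 8: insert c.com -> 10.0.0.3 (expiry=13+1=14). clock=13
Op 9: tick 6 -> clock=19. purged={a.com,c.com}
Op 10: tick 5 -> clock=24.
Op 11: tick 6 -> clock=30. purged={b.com}
Op 12: insert c.com -> 10.0.0.1 (expiry=30+7=37). clock=30
Op 13: tick 3 -> clock=33.
Op 14: tick 3 -> clock=36.
Op 15: tick 2 -> clock=38. purged={c.com}
Final cache (unexpired): {} -> size=0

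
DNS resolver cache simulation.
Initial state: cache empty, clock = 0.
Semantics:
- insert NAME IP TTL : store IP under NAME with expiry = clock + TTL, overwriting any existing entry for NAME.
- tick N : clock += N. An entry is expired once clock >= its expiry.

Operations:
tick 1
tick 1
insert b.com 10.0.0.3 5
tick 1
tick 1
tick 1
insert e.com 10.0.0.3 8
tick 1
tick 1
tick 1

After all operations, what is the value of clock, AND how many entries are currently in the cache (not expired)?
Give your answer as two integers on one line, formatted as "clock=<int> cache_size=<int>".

Op 1: tick 1 -> clock=1.
Op 2: tick 1 -> clock=2.
Op 3: insert b.com -> 10.0.0.3 (expiry=2+5=7). clock=2
Op 4: tick 1 -> clock=3.
Op 5: tick 1 -> clock=4.
Op 6: tick 1 -> clock=5.
Op 7: insert e.com -> 10.0.0.3 (expiry=5+8=13). clock=5
Op 8: tick 1 -> clock=6.
Op 9: tick 1 -> clock=7. purged={b.com}
Op 10: tick 1 -> clock=8.
Final clock = 8
Final cache (unexpired): {e.com} -> size=1

Answer: clock=8 cache_size=1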